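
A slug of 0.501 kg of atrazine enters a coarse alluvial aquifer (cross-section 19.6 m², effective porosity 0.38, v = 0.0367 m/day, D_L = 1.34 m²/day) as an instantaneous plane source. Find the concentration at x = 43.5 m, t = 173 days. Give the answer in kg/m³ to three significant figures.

For an instantaneous plane source, C(x,t) = M/(n_e·A·√(4πDt)) · exp(−(x−vt)²/(4Dt)), with n_e·A the pore (flow) area.
Plume center vt = 0.0367 × 173 = 6.3491 m, so the well at 43.5 m is 37.1509 m downgradient of the peak.
√(4πDt) = 53.97 m, giving peak height M/(n_e·A·√(4πDt)) = 0.501/(0.38 × 19.6 × 53.97) = 0.001246 kg/m³.
(x−vt)²/(4Dt) = (37.1509)²/(4 × 1.34 × 173) = 1.488; exp(−1.488) = 0.2258.
C = 0.001246 × 0.2258 = 0.000281 kg/m³.

0.000281 kg/m³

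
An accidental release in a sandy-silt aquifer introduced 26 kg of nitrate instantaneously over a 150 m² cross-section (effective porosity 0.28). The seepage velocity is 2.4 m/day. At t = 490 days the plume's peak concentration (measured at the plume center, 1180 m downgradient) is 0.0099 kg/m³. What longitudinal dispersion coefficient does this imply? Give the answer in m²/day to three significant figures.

At the plume center C_max = M/(n_e·A·√(4πDt)), so D = M²/(4πt·(n_e·A·C_max)²).
n_e·A·C_max = 0.28 × 150 × 0.0099 = 0.4158 kg/m.
D = 26²/(4π × 490 × 0.4158²) = 0.635 m²/day.

0.635 m²/day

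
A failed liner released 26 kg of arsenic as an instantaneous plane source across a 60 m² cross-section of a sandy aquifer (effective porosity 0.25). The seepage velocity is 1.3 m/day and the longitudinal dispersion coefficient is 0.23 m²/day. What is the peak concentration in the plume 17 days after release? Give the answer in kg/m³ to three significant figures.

0.247 kg/m³

The peak of an instantaneous 1D plume sits at x = vt; there the Gaussian factor is 1 and C_max = M/(n_e·A·√(4πDt)), where n_e·A is the pore area the mass is dissolved in.
√(4πDt) = √(4π × 0.23 × 17) = 7.010 m, so C_max = 26/(0.25 × 60 × 7.010) = 0.247 kg/m³.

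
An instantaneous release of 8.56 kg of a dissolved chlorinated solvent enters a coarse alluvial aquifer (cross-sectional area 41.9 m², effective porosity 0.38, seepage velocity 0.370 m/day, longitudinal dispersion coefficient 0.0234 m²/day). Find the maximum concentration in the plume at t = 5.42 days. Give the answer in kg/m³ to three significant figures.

The peak of an instantaneous 1D plume sits at x = vt; there the Gaussian factor is 1 and C_max = M/(n_e·A·√(4πDt)), where n_e·A is the pore area the mass is dissolved in.
√(4πDt) = √(4π × 0.0234 × 5.42) = 1.262 m, so C_max = 8.56/(0.38 × 41.9 × 1.262) = 0.426 kg/m³.

0.426 kg/m³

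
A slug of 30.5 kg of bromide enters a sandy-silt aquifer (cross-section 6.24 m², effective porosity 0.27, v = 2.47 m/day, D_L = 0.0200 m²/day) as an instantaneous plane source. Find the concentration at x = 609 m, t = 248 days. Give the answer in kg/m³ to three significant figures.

1.21 kg/m³

For an instantaneous plane source, C(x,t) = M/(n_e·A·√(4πDt)) · exp(−(x−vt)²/(4Dt)), with n_e·A the pore (flow) area.
Plume center vt = 2.47 × 248 = 612.56 m, so the well at 609 m is 3.56 m upgradient of the peak.
√(4πDt) = 7.895 m, giving peak height M/(n_e·A·√(4πDt)) = 30.5/(0.27 × 6.24 × 7.895) = 2.293 kg/m³.
(x−vt)²/(4Dt) = (-3.56)²/(4 × 0.0200 × 248) = 0.6388; exp(−0.6388) = 0.5279.
C = 2.293 × 0.5279 = 1.21 kg/m³.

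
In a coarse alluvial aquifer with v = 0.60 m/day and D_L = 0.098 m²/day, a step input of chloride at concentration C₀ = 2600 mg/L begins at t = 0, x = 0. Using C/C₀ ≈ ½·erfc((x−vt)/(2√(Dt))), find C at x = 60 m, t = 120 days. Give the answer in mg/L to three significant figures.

For a continuous step input, C/C₀ ≈ ½·erfc((x−vt)/(2√(Dt))).
vt = 0.60 × 120 = 72 m and 2√(Dt) = 2√(0.098 × 120) = 6.859 m.
Argument (x−vt)/(2√(Dt)) = (60 − 72)/6.859 = -1.750; ½·erfc(-1.750) = 0.9933.
C = 2600 × 0.9933 = 2580 mg/L.

2580 mg/L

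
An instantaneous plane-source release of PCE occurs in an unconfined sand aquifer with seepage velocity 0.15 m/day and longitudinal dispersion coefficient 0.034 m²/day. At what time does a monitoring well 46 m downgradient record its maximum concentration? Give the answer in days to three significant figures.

For the 1D instantaneous-source solution, setting ∂C/∂t = 0 at fixed x gives v²t² + 2Dt − x² = 0, so t = (√(D² + v²x²) − D)/v².
√(D² + v²x²) = √(0.034² + 0.15² × 46²) = 6.900; v² = 0.0225.
t = (6.900 − 0.034)/0.0225 = 305 days (vs. the pure-advection estimate x/v = 307 d).

305 days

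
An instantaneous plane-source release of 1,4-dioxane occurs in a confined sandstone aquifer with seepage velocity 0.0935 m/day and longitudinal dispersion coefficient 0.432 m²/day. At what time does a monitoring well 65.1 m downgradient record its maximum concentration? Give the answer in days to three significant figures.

649 days

For the 1D instantaneous-source solution, setting ∂C/∂t = 0 at fixed x gives v²t² + 2Dt − x² = 0, so t = (√(D² + v²x²) − D)/v².
√(D² + v²x²) = √(0.432² + 0.0935² × 65.1²) = 6.102; v² = 0.00874225.
t = (6.102 − 0.432)/0.00874225 = 649 days (vs. the pure-advection estimate x/v = 696 d).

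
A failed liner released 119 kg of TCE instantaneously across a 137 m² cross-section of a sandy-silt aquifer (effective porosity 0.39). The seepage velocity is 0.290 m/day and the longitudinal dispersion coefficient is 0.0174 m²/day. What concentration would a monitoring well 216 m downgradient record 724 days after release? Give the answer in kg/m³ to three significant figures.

For an instantaneous plane source, C(x,t) = M/(n_e·A·√(4πDt)) · exp(−(x−vt)²/(4Dt)), with n_e·A the pore (flow) area.
Plume center vt = 0.290 × 724 = 209.96 m, so the well at 216 m is 6.04 m downgradient of the peak.
√(4πDt) = 12.58 m, giving peak height M/(n_e·A·√(4πDt)) = 119/(0.39 × 137 × 12.58) = 0.1770 kg/m³.
(x−vt)²/(4Dt) = (6.04)²/(4 × 0.0174 × 724) = 0.7240; exp(−0.7240) = 0.4848.
C = 0.1770 × 0.4848 = 0.0858 kg/m³.

0.0858 kg/m³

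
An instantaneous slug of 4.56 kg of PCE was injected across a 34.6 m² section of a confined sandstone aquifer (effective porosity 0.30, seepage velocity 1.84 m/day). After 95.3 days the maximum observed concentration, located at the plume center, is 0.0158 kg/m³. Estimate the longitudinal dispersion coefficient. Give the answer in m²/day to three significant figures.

0.646 m²/day

At the plume center C_max = M/(n_e·A·√(4πDt)), so D = M²/(4πt·(n_e·A·C_max)²).
n_e·A·C_max = 0.30 × 34.6 × 0.0158 = 0.1640 kg/m.
D = 4.56²/(4π × 95.3 × 0.1640²) = 0.646 m²/day.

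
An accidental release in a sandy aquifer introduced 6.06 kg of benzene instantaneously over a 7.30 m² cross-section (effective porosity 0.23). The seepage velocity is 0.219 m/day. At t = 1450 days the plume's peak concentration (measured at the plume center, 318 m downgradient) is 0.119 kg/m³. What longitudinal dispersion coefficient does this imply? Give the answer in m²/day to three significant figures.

At the plume center C_max = M/(n_e·A·√(4πDt)), so D = M²/(4πt·(n_e·A·C_max)²).
n_e·A·C_max = 0.23 × 7.30 × 0.119 = 0.1998 kg/m.
D = 6.06²/(4π × 1450 × 0.1998²) = 0.0505 m²/day.

0.0505 m²/day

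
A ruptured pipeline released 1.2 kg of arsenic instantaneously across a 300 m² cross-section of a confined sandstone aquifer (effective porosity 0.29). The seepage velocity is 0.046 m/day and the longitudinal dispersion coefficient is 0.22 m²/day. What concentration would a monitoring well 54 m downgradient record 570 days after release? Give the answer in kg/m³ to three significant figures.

For an instantaneous plane source, C(x,t) = M/(n_e·A·√(4πDt)) · exp(−(x−vt)²/(4Dt)), with n_e·A the pore (flow) area.
Plume center vt = 0.046 × 570 = 26.22 m, so the well at 54 m is 27.78 m downgradient of the peak.
√(4πDt) = 39.70 m, giving peak height M/(n_e·A·√(4πDt)) = 1.2/(0.29 × 300 × 39.70) = 0.0003474 kg/m³.
(x−vt)²/(4Dt) = (27.78)²/(4 × 0.22 × 570) = 1.539; exp(−1.539) = 0.2146.
C = 0.0003474 × 0.2146 = 7.46e-05 kg/m³.

7.46e-05 kg/m³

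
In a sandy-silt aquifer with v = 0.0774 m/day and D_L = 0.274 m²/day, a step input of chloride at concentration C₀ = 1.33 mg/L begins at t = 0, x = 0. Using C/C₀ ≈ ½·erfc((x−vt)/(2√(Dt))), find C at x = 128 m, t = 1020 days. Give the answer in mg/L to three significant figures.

For a continuous step input, C/C₀ ≈ ½·erfc((x−vt)/(2√(Dt))).
vt = 0.0774 × 1020 = 78.948 m and 2√(Dt) = 2√(0.274 × 1020) = 33.44 m.
Argument (x−vt)/(2√(Dt)) = (128 − 78.948)/33.44 = 1.467; ½·erfc(1.467) = 0.01901.
C = 1.33 × 0.01901 = 0.0253 mg/L.

0.0253 mg/L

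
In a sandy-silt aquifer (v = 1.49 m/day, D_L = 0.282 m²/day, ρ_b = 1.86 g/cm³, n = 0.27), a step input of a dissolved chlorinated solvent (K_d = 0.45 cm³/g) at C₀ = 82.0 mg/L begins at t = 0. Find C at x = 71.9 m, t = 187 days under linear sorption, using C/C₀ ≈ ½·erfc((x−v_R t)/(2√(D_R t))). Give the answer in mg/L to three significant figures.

Retardation factor R = 1 + ρ_b·K_d/n = 1 + 1.86 × 0.45/0.27 = 4.100.
Sorption retards both mechanisms: v_R = v/R = 0.3634 m/day, D_R = D/R = 0.06878 m²/day.
v_R·t = 0.3634 × 187 = 67.9558 m; 2√(D_R t) = 7.173 m; argument = (71.9 − 67.9558)/7.173 = 0.5499.
C = C₀ × ½·erfc(0.5499) = 82.0 × 0.2184 = 17.9 mg/L.

17.9 mg/L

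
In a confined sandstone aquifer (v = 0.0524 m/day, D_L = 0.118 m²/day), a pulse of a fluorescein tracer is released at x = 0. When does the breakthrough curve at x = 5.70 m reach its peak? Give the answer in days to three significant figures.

For the 1D instantaneous-source solution, setting ∂C/∂t = 0 at fixed x gives v²t² + 2Dt − x² = 0, so t = (√(D² + v²x²) − D)/v².
√(D² + v²x²) = √(0.118² + 0.0524² × 5.70²) = 0.3211; v² = 0.00274576.
t = (0.3211 − 0.118)/0.00274576 = 74.0 days (vs. the pure-advection estimate x/v = 109 d).

74.0 days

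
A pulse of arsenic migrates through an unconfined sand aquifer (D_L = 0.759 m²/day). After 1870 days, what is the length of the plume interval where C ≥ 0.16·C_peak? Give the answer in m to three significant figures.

The plume is Gaussian with σ = √(2Dt) = √(2 × 0.759 × 1870) = 53.28 m.
C/C_peak = exp(−Δx²/(2σ²)) = 0.16 ⇒ Δx = σ·√(−2 ln 0.16) = 53.28 × 1.914 = 102.0 m.
Width = 2Δx = 204 m.

204 m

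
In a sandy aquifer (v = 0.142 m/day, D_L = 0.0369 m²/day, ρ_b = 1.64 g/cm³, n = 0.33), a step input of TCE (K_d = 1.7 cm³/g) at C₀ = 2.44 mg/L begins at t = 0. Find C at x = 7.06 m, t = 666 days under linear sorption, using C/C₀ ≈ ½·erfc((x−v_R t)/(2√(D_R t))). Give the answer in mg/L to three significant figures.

Retardation factor R = 1 + ρ_b·K_d/n = 1 + 1.64 × 1.7/0.33 = 9.448.
Sorption retards both mechanisms: v_R = v/R = 0.01503 m/day, D_R = D/R = 0.003906 m²/day.
v_R·t = 0.01503 × 666 = 10.00998 m; 2√(D_R t) = 3.226 m; argument = (7.06 − 10.00998)/3.226 = -0.9144.
C = C₀ × ½·erfc(-0.9144) = 2.44 × 0.9020 = 2.20 mg/L.

2.20 mg/L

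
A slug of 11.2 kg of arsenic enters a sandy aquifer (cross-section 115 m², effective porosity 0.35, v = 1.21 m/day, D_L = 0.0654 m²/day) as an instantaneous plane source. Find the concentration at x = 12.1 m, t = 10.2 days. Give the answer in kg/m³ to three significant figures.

For an instantaneous plane source, C(x,t) = M/(n_e·A·√(4πDt)) · exp(−(x−vt)²/(4Dt)), with n_e·A the pore (flow) area.
Plume center vt = 1.21 × 10.2 = 12.342 m, so the well at 12.1 m is 0.242 m upgradient of the peak.
√(4πDt) = 2.895 m, giving peak height M/(n_e·A·√(4πDt)) = 11.2/(0.35 × 115 × 2.895) = 0.09612 kg/m³.
(x−vt)²/(4Dt) = (-0.242)²/(4 × 0.0654 × 10.2) = 0.02195; exp(−0.02195) = 0.9783.
C = 0.09612 × 0.9783 = 0.0940 kg/m³.

0.0940 kg/m³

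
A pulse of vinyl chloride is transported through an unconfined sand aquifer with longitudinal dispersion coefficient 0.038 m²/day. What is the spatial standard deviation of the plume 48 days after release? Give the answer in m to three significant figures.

1.91 m

Dispersive spreading gives a Gaussian with σ² = 2Dt; advection only shifts the center.
σ = √(2 × 0.038 × 48) = 1.91 m.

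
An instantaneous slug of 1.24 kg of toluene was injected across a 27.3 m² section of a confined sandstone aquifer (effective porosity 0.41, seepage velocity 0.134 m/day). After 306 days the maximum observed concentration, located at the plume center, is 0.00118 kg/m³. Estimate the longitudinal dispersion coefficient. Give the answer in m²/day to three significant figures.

At the plume center C_max = M/(n_e·A·√(4πDt)), so D = M²/(4πt·(n_e·A·C_max)²).
n_e·A·C_max = 0.41 × 27.3 × 0.00118 = 0.01321 kg/m.
D = 1.24²/(4π × 306 × 0.01321²) = 2.29 m²/day.

2.29 m²/day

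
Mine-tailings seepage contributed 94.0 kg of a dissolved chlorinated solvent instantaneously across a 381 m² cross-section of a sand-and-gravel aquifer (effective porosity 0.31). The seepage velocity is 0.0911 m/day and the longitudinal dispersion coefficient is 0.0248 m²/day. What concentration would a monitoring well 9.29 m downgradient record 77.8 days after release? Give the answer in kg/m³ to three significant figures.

For an instantaneous plane source, C(x,t) = M/(n_e·A·√(4πDt)) · exp(−(x−vt)²/(4Dt)), with n_e·A the pore (flow) area.
Plume center vt = 0.0911 × 77.8 = 7.08758 m, so the well at 9.29 m is 2.20242 m downgradient of the peak.
√(4πDt) = 4.924 m, giving peak height M/(n_e·A·√(4πDt)) = 94.0/(0.31 × 381 × 4.924) = 0.1616 kg/m³.
(x−vt)²/(4Dt) = (2.20242)²/(4 × 0.0248 × 77.8) = 0.6285; exp(−0.6285) = 0.5334.
C = 0.1616 × 0.5334 = 0.0862 kg/m³.

0.0862 kg/m³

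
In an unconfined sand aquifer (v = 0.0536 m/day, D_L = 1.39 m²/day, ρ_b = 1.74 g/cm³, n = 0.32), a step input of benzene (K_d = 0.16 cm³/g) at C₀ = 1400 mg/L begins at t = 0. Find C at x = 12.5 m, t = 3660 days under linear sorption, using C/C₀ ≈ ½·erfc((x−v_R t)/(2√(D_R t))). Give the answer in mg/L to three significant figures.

1250 mg/L

Retardation factor R = 1 + ρ_b·K_d/n = 1 + 1.74 × 0.16/0.32 = 1.870.
Sorption retards both mechanisms: v_R = v/R = 0.02866 m/day, D_R = D/R = 0.7433 m²/day.
v_R·t = 0.02866 × 3660 = 104.8956 m; 2√(D_R t) = 104.3 m; argument = (12.5 − 104.8956)/104.3 = -0.8859.
C = C₀ × ½·erfc(-0.8859) = 1400 × 0.8949 = 1250 mg/L.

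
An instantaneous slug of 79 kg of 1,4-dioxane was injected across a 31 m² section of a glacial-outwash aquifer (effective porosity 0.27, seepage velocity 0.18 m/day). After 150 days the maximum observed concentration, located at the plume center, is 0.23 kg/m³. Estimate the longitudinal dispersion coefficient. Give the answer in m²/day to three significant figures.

At the plume center C_max = M/(n_e·A·√(4πDt)), so D = M²/(4πt·(n_e·A·C_max)²).
n_e·A·C_max = 0.27 × 31 × 0.23 = 1.925 kg/m.
D = 79²/(4π × 150 × 1.925²) = 0.893 m²/day.

0.893 m²/day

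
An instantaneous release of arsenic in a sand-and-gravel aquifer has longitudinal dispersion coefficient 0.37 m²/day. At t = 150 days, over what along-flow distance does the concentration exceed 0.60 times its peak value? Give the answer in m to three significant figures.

21.3 m

The plume is Gaussian with σ = √(2Dt) = √(2 × 0.37 × 150) = 10.54 m.
C/C_peak = exp(−Δx²/(2σ²)) = 0.60 ⇒ Δx = σ·√(−2 ln 0.60) = 10.54 × 1.011 = 10.66 m.
Width = 2Δx = 21.3 m.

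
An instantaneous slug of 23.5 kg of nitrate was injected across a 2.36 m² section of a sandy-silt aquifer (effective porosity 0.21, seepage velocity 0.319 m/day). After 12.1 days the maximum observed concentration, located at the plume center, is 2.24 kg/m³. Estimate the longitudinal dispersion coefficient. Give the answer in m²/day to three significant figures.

At the plume center C_max = M/(n_e·A·√(4πDt)), so D = M²/(4πt·(n_e·A·C_max)²).
n_e·A·C_max = 0.21 × 2.36 × 2.24 = 1.110 kg/m.
D = 23.5²/(4π × 12.1 × 1.110²) = 2.95 m²/day.

2.95 m²/day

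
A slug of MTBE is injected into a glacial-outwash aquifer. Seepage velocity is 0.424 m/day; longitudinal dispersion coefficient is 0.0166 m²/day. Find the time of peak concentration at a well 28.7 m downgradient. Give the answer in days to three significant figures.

67.6 days

For the 1D instantaneous-source solution, setting ∂C/∂t = 0 at fixed x gives v²t² + 2Dt − x² = 0, so t = (√(D² + v²x²) − D)/v².
√(D² + v²x²) = √(0.0166² + 0.424² × 28.7²) = 12.17; v² = 0.179776.
t = (12.17 − 0.0166)/0.179776 = 67.6 days (vs. the pure-advection estimate x/v = 67.7 d).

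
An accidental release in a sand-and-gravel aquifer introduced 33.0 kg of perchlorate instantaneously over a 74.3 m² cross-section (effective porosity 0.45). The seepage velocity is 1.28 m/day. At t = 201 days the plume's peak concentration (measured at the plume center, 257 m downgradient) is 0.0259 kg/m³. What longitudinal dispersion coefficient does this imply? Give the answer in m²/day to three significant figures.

At the plume center C_max = M/(n_e·A·√(4πDt)), so D = M²/(4πt·(n_e·A·C_max)²).
n_e·A·C_max = 0.45 × 74.3 × 0.0259 = 0.8660 kg/m.
D = 33.0²/(4π × 201 × 0.8660²) = 0.575 m²/day.

0.575 m²/day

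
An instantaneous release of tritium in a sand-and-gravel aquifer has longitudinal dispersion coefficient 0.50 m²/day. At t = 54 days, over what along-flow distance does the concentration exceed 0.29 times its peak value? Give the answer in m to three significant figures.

23.1 m

The plume is Gaussian with σ = √(2Dt) = √(2 × 0.50 × 54) = 7.348 m.
C/C_peak = exp(−Δx²/(2σ²)) = 0.29 ⇒ Δx = σ·√(−2 ln 0.29) = 7.348 × 1.573 = 11.56 m.
Width = 2Δx = 23.1 m.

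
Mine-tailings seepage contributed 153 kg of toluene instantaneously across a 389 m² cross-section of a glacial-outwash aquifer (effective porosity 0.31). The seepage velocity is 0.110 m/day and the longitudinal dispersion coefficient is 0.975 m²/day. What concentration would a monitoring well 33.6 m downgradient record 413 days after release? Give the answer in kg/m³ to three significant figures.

For an instantaneous plane source, C(x,t) = M/(n_e·A·√(4πDt)) · exp(−(x−vt)²/(4Dt)), with n_e·A the pore (flow) area.
Plume center vt = 0.110 × 413 = 45.43 m, so the well at 33.6 m is 11.83 m upgradient of the peak.
√(4πDt) = 71.13 m, giving peak height M/(n_e·A·√(4πDt)) = 153/(0.31 × 389 × 71.13) = 0.01784 kg/m³.
(x−vt)²/(4Dt) = (-11.83)²/(4 × 0.975 × 413) = 0.08689; exp(−0.08689) = 0.9168.
C = 0.01784 × 0.9168 = 0.0164 kg/m³.

0.0164 kg/m³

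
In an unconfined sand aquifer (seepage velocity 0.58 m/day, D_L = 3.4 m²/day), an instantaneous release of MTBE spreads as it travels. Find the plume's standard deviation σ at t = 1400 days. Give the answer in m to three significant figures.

Dispersive spreading gives a Gaussian with σ² = 2Dt; advection only shifts the center.
σ = √(2 × 3.4 × 1400) = 97.6 m.

97.6 m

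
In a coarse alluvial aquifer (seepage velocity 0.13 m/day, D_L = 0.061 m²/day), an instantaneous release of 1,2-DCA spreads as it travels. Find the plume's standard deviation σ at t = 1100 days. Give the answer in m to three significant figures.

Dispersive spreading gives a Gaussian with σ² = 2Dt; advection only shifts the center.
σ = √(2 × 0.061 × 1100) = 11.6 m.

11.6 m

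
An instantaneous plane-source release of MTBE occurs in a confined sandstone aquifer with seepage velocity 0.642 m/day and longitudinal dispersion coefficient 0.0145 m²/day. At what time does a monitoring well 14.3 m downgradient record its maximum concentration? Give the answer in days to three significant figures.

For the 1D instantaneous-source solution, setting ∂C/∂t = 0 at fixed x gives v²t² + 2Dt − x² = 0, so t = (√(D² + v²x²) − D)/v².
√(D² + v²x²) = √(0.0145² + 0.642² × 14.3²) = 9.181; v² = 0.412164.
t = (9.181 − 0.0145)/0.412164 = 22.2 days (vs. the pure-advection estimate x/v = 22.3 d).

22.2 days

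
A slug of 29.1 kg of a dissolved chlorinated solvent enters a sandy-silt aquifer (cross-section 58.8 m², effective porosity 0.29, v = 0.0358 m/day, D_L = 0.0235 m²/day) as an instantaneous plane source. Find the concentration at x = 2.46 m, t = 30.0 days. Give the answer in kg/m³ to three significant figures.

For an instantaneous plane source, C(x,t) = M/(n_e·A·√(4πDt)) · exp(−(x−vt)²/(4Dt)), with n_e·A the pore (flow) area.
Plume center vt = 0.0358 × 30.0 = 1.074 m, so the well at 2.46 m is 1.386 m downgradient of the peak.
√(4πDt) = 2.976 m, giving peak height M/(n_e·A·√(4πDt)) = 29.1/(0.29 × 58.8 × 2.976) = 0.5734 kg/m³.
(x−vt)²/(4Dt) = (1.386)²/(4 × 0.0235 × 30.0) = 0.6812; exp(−0.6812) = 0.5060.
C = 0.5734 × 0.5060 = 0.290 kg/m³.

0.290 kg/m³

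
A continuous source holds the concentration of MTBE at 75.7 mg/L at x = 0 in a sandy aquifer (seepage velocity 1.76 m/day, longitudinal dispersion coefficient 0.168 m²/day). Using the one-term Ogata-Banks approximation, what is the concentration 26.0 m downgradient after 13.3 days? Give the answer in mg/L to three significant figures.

8.33 mg/L

For a continuous step input, C/C₀ ≈ ½·erfc((x−vt)/(2√(Dt))).
vt = 1.76 × 13.3 = 23.408 m and 2√(Dt) = 2√(0.168 × 13.3) = 2.990 m.
Argument (x−vt)/(2√(Dt)) = (26.0 − 23.408)/2.990 = 0.8669; ½·erfc(0.8669) = 0.1101.
C = 75.7 × 0.1101 = 8.33 mg/L.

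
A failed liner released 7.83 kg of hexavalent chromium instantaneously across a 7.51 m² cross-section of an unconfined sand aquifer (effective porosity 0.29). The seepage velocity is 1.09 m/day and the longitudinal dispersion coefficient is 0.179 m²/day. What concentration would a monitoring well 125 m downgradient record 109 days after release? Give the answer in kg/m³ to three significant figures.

For an instantaneous plane source, C(x,t) = M/(n_e·A·√(4πDt)) · exp(−(x−vt)²/(4Dt)), with n_e·A the pore (flow) area.
Plume center vt = 1.09 × 109 = 118.81 m, so the well at 125 m is 6.19 m downgradient of the peak.
√(4πDt) = 15.66 m, giving peak height M/(n_e·A·√(4πDt)) = 7.83/(0.29 × 7.51 × 15.66) = 0.2296 kg/m³.
(x−vt)²/(4Dt) = (6.19)²/(4 × 0.179 × 109) = 0.4910; exp(−0.4910) = 0.6120.
C = 0.2296 × 0.6120 = 0.141 kg/m³.

0.141 kg/m³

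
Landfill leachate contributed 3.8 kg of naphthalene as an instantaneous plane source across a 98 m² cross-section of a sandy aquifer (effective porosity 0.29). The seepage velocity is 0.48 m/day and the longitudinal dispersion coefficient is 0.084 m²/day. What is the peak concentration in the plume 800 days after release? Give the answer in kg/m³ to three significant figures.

The peak of an instantaneous 1D plume sits at x = vt; there the Gaussian factor is 1 and C_max = M/(n_e·A·√(4πDt)), where n_e·A is the pore area the mass is dissolved in.
√(4πDt) = √(4π × 0.084 × 800) = 29.06 m, so C_max = 3.8/(0.29 × 98 × 29.06) = 0.00460 kg/m³.

0.00460 kg/m³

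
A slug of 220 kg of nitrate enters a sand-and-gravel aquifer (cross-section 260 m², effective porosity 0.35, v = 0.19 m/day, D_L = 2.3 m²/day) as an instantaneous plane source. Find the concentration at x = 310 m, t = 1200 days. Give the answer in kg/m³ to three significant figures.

For an instantaneous plane source, C(x,t) = M/(n_e·A·√(4πDt)) · exp(−(x−vt)²/(4Dt)), with n_e·A the pore (flow) area.
Plume center vt = 0.19 × 1200 = 228 m, so the well at 310 m is 82 m downgradient of the peak.
√(4πDt) = 186.2 m, giving peak height M/(n_e·A·√(4πDt)) = 220/(0.35 × 260 × 186.2) = 0.01298 kg/m³.
(x−vt)²/(4Dt) = (82)²/(4 × 2.3 × 1200) = 0.6091; exp(−0.6091) = 0.5438.
C = 0.01298 × 0.5438 = 0.00706 kg/m³.

0.00706 kg/m³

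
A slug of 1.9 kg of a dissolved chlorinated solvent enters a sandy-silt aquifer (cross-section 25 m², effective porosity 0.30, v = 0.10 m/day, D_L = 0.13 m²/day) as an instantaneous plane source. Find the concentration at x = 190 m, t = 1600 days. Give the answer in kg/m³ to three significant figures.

0.00168 kg/m³

For an instantaneous plane source, C(x,t) = M/(n_e·A·√(4πDt)) · exp(−(x−vt)²/(4Dt)), with n_e·A the pore (flow) area.
Plume center vt = 0.10 × 1600 = 160 m, so the well at 190 m is 30 m downgradient of the peak.
√(4πDt) = 51.13 m, giving peak height M/(n_e·A·√(4πDt)) = 1.9/(0.30 × 25 × 51.13) = 0.004955 kg/m³.
(x−vt)²/(4Dt) = (30)²/(4 × 0.13 × 1600) = 1.082; exp(−1.082) = 0.3389.
C = 0.004955 × 0.3389 = 0.00168 kg/m³.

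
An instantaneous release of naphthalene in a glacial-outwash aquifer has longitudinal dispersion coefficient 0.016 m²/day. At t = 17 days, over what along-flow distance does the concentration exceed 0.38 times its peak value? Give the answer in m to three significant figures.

2.05 m

The plume is Gaussian with σ = √(2Dt) = √(2 × 0.016 × 17) = 0.7376 m.
C/C_peak = exp(−Δx²/(2σ²)) = 0.38 ⇒ Δx = σ·√(−2 ln 0.38) = 0.7376 × 1.391 = 1.026 m.
Width = 2Δx = 2.05 m.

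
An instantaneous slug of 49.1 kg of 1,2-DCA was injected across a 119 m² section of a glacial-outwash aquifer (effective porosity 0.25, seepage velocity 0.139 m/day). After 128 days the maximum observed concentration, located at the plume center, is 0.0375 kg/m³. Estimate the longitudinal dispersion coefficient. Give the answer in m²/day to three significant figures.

1.20 m²/day

At the plume center C_max = M/(n_e·A·√(4πDt)), so D = M²/(4πt·(n_e·A·C_max)²).
n_e·A·C_max = 0.25 × 119 × 0.0375 = 1.116 kg/m.
D = 49.1²/(4π × 128 × 1.116²) = 1.20 m²/day.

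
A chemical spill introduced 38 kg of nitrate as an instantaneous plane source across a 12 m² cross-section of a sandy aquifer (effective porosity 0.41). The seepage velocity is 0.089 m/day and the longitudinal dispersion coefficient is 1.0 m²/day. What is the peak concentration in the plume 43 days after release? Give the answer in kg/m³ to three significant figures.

The peak of an instantaneous 1D plume sits at x = vt; there the Gaussian factor is 1 and C_max = M/(n_e·A·√(4πDt)), where n_e·A is the pore area the mass is dissolved in.
√(4πDt) = √(4π × 1.0 × 43) = 23.25 m, so C_max = 38/(0.41 × 12 × 23.25) = 0.332 kg/m³.

0.332 kg/m³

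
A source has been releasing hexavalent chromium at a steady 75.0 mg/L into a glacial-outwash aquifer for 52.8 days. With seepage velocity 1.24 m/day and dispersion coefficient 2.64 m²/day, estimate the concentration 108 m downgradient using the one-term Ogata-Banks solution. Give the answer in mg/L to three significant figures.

0.407 mg/L

For a continuous step input, C/C₀ ≈ ½·erfc((x−vt)/(2√(Dt))).
vt = 1.24 × 52.8 = 65.472 m and 2√(Dt) = 2√(2.64 × 52.8) = 23.61 m.
Argument (x−vt)/(2√(Dt)) = (108 − 65.472)/23.61 = 1.801; ½·erfc(1.801) = 0.005433.
C = 75.0 × 0.005433 = 0.407 mg/L.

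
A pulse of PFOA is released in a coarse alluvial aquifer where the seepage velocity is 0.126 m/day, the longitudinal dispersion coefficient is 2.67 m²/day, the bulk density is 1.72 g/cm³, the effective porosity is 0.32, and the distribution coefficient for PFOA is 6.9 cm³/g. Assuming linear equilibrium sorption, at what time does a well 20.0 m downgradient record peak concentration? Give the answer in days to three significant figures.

Retardation factor R = 1 + ρ_b·K_d/n = 1 + 1.72 × 6.9/0.32 = 38.09.
Sorption retards both mechanisms: v_R = v/R = 0.003308 m/day, D_R = D/R = 0.07010 m²/day.
Peak time from v_R²t² + 2D_R t − x² = 0: t = (√(D_R² + v_R²x²) − D_R)/v_R².
√(D_R² + v_R²x²) = √(0.07010² + 0.003308² × 20.0²) = 0.09639; v_R² = 1.094e-05.
t = (0.09639 − 0.07010)/1.094e-05 = 2400 days.

2400 days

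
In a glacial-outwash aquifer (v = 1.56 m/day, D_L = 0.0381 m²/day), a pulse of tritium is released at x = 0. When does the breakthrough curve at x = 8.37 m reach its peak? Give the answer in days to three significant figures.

5.35 days

For the 1D instantaneous-source solution, setting ∂C/∂t = 0 at fixed x gives v²t² + 2Dt − x² = 0, so t = (√(D² + v²x²) − D)/v².
√(D² + v²x²) = √(0.0381² + 1.56² × 8.37²) = 13.06; v² = 2.4336.
t = (13.06 − 0.0381)/2.4336 = 5.35 days (vs. the pure-advection estimate x/v = 5.37 d).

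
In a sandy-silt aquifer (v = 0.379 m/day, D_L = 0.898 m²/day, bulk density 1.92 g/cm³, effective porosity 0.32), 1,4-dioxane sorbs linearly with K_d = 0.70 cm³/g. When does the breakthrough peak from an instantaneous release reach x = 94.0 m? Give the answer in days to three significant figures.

1260 days

Retardation factor R = 1 + ρ_b·K_d/n = 1 + 1.92 × 0.70/0.32 = 5.200.
Sorption retards both mechanisms: v_R = v/R = 0.07288 m/day, D_R = D/R = 0.1727 m²/day.
Peak time from v_R²t² + 2D_R t − x² = 0: t = (√(D_R² + v_R²x²) − D_R)/v_R².
√(D_R² + v_R²x²) = √(0.1727² + 0.07288² × 94.0²) = 6.853; v_R² = 0.005311.
t = (6.853 − 0.1727)/0.005311 = 1260 days.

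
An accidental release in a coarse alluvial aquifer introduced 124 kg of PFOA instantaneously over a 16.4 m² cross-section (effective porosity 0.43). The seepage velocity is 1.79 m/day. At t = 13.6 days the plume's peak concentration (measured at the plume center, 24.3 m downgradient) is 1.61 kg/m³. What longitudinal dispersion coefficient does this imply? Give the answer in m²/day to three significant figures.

At the plume center C_max = M/(n_e·A·√(4πDt)), so D = M²/(4πt·(n_e·A·C_max)²).
n_e·A·C_max = 0.43 × 16.4 × 1.61 = 11.35 kg/m.
D = 124²/(4π × 13.6 × 11.35²) = 0.698 m²/day.

0.698 m²/day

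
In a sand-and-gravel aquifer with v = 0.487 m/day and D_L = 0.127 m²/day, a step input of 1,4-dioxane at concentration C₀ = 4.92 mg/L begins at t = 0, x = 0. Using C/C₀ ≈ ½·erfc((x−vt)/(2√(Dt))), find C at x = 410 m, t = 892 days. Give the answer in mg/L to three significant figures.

For a continuous step input, C/C₀ ≈ ½·erfc((x−vt)/(2√(Dt))).
vt = 0.487 × 892 = 434.404 m and 2√(Dt) = 2√(0.127 × 892) = 21.29 m.
Argument (x−vt)/(2√(Dt)) = (410 − 434.404)/21.29 = -1.146; ½·erfc(-1.146) = 0.9475.
C = 4.92 × 0.9475 = 4.66 mg/L.

4.66 mg/L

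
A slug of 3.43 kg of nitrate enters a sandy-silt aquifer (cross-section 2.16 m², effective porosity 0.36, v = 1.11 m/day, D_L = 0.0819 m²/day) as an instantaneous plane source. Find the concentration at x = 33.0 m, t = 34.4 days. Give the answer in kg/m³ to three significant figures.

0.0683 kg/m³

For an instantaneous plane source, C(x,t) = M/(n_e·A·√(4πDt)) · exp(−(x−vt)²/(4Dt)), with n_e·A the pore (flow) area.
Plume center vt = 1.11 × 34.4 = 38.184 m, so the well at 33.0 m is 5.184 m upgradient of the peak.
√(4πDt) = 5.950 m, giving peak height M/(n_e·A·√(4πDt)) = 3.43/(0.36 × 2.16 × 5.950) = 0.7413 kg/m³.
(x−vt)²/(4Dt) = (-5.184)²/(4 × 0.0819 × 34.4) = 2.385; exp(−2.385) = 0.09209.
C = 0.7413 × 0.09209 = 0.0683 kg/m³.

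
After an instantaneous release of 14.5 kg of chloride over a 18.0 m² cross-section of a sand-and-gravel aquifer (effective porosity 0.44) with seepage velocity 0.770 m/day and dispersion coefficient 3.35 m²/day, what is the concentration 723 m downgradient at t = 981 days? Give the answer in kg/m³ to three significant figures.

0.00832 kg/m³

For an instantaneous plane source, C(x,t) = M/(n_e·A·√(4πDt)) · exp(−(x−vt)²/(4Dt)), with n_e·A the pore (flow) area.
Plume center vt = 0.770 × 981 = 755.37 m, so the well at 723 m is 32.37 m upgradient of the peak.
√(4πDt) = 203.2 m, giving peak height M/(n_e·A·√(4πDt)) = 14.5/(0.44 × 18.0 × 203.2) = 0.009010 kg/m³.
(x−vt)²/(4Dt) = (-32.37)²/(4 × 3.35 × 981) = 0.07971; exp(−0.07971) = 0.9234.
C = 0.009010 × 0.9234 = 0.00832 kg/m³.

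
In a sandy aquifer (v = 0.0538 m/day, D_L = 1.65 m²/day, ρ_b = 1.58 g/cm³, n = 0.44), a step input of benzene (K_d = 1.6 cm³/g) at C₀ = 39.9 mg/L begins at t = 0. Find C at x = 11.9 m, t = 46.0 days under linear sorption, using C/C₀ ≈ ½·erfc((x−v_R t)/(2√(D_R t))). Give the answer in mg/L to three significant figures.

Retardation factor R = 1 + ρ_b·K_d/n = 1 + 1.58 × 1.6/0.44 = 6.745.
Sorption retards both mechanisms: v_R = v/R = 0.007976 m/day, D_R = D/R = 0.2446 m²/day.
v_R·t = 0.007976 × 46.0 = 0.366896 m; 2√(D_R t) = 6.709 m; argument = (11.9 − 0.366896)/6.709 = 1.719.
C = C₀ × ½·erfc(1.719) = 39.9 × 0.007528 = 0.300 mg/L.

0.300 mg/L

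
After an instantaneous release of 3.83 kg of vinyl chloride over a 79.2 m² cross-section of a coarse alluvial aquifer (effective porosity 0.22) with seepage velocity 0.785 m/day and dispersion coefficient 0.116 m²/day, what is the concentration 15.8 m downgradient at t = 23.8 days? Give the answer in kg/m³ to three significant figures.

For an instantaneous plane source, C(x,t) = M/(n_e·A·√(4πDt)) · exp(−(x−vt)²/(4Dt)), with n_e·A the pore (flow) area.
Plume center vt = 0.785 × 23.8 = 18.683 m, so the well at 15.8 m is 2.883 m upgradient of the peak.
√(4πDt) = 5.890 m, giving peak height M/(n_e·A·√(4πDt)) = 3.83/(0.22 × 79.2 × 5.890) = 0.03732 kg/m³.
(x−vt)²/(4Dt) = (-2.883)²/(4 × 0.116 × 23.8) = 0.7527; exp(−0.7527) = 0.4711.
C = 0.03732 × 0.4711 = 0.0176 kg/m³.

0.0176 kg/m³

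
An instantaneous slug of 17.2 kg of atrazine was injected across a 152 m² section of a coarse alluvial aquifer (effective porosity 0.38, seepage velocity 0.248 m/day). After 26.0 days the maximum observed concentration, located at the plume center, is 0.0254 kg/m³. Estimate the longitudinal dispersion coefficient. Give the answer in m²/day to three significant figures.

0.421 m²/day

At the plume center C_max = M/(n_e·A·√(4πDt)), so D = M²/(4πt·(n_e·A·C_max)²).
n_e·A·C_max = 0.38 × 152 × 0.0254 = 1.467 kg/m.
D = 17.2²/(4π × 26.0 × 1.467²) = 0.421 m²/day.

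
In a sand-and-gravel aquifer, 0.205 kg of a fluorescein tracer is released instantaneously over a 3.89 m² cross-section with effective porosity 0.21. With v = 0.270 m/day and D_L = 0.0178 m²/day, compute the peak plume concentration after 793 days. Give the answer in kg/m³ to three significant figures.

0.0188 kg/m³

The peak of an instantaneous 1D plume sits at x = vt; there the Gaussian factor is 1 and C_max = M/(n_e·A·√(4πDt)), where n_e·A is the pore area the mass is dissolved in.
√(4πDt) = √(4π × 0.0178 × 793) = 13.32 m, so C_max = 0.205/(0.21 × 3.89 × 13.32) = 0.0188 kg/m³.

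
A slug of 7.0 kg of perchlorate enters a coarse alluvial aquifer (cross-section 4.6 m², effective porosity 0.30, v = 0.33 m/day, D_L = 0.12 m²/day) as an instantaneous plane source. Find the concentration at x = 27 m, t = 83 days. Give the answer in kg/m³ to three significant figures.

For an instantaneous plane source, C(x,t) = M/(n_e·A·√(4πDt)) · exp(−(x−vt)²/(4Dt)), with n_e·A the pore (flow) area.
Plume center vt = 0.33 × 83 = 27.39 m, so the well at 27 m is 0.39 m upgradient of the peak.
√(4πDt) = 11.19 m, giving peak height M/(n_e·A·√(4πDt)) = 7.0/(0.30 × 4.6 × 11.19) = 0.4533 kg/m³.
(x−vt)²/(4Dt) = (-0.39)²/(4 × 0.12 × 83) = 0.003818; exp(−0.003818) = 0.9962.
C = 0.4533 × 0.9962 = 0.452 kg/m³.

0.452 kg/m³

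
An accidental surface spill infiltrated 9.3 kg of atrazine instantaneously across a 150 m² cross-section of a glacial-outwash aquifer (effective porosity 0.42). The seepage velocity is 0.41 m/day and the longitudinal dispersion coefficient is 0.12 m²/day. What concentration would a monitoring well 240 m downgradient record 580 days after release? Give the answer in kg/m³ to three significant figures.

0.00491 kg/m³

For an instantaneous plane source, C(x,t) = M/(n_e·A·√(4πDt)) · exp(−(x−vt)²/(4Dt)), with n_e·A the pore (flow) area.
Plume center vt = 0.41 × 580 = 237.8 m, so the well at 240 m is 2.2 m downgradient of the peak.
√(4πDt) = 29.57 m, giving peak height M/(n_e·A·√(4πDt)) = 9.3/(0.42 × 150 × 29.57) = 0.004992 kg/m³.
(x−vt)²/(4Dt) = (2.2)²/(4 × 0.12 × 580) = 0.01739; exp(−0.01739) = 0.9828.
C = 0.004992 × 0.9828 = 0.00491 kg/m³.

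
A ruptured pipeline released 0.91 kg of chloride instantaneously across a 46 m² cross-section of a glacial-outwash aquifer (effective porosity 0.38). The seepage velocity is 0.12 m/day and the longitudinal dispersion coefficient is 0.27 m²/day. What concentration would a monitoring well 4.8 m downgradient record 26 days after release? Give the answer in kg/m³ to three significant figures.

For an instantaneous plane source, C(x,t) = M/(n_e·A·√(4πDt)) · exp(−(x−vt)²/(4Dt)), with n_e·A the pore (flow) area.
Plume center vt = 0.12 × 26 = 3.12 m, so the well at 4.8 m is 1.68 m downgradient of the peak.
√(4πDt) = 9.392 m, giving peak height M/(n_e·A·√(4πDt)) = 0.91/(0.38 × 46 × 9.392) = 0.005543 kg/m³.
(x−vt)²/(4Dt) = (1.68)²/(4 × 0.27 × 26) = 0.1005; exp(−0.1005) = 0.9044.
C = 0.005543 × 0.9044 = 0.00501 kg/m³.

0.00501 kg/m³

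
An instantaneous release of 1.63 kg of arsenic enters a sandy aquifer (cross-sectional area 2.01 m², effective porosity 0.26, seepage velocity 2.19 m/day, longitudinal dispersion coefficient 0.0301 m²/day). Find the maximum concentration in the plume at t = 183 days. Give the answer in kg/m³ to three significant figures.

0.375 kg/m³

The peak of an instantaneous 1D plume sits at x = vt; there the Gaussian factor is 1 and C_max = M/(n_e·A·√(4πDt)), where n_e·A is the pore area the mass is dissolved in.
√(4πDt) = √(4π × 0.0301 × 183) = 8.320 m, so C_max = 1.63/(0.26 × 2.01 × 8.320) = 0.375 kg/m³.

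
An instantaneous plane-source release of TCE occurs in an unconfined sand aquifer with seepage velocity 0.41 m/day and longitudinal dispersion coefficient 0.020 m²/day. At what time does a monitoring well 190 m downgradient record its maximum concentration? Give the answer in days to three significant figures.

463 days

For the 1D instantaneous-source solution, setting ∂C/∂t = 0 at fixed x gives v²t² + 2Dt − x² = 0, so t = (√(D² + v²x²) − D)/v².
√(D² + v²x²) = √(0.020² + 0.41² × 190²) = 77.90; v² = 0.1681.
t = (77.90 − 0.020)/0.1681 = 463 days (vs. the pure-advection estimate x/v = 463 d).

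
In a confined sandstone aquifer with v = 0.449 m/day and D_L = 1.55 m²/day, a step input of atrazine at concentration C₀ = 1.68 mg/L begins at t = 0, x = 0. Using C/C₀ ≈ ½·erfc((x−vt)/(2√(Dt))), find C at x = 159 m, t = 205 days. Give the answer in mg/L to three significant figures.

0.00664 mg/L

For a continuous step input, C/C₀ ≈ ½·erfc((x−vt)/(2√(Dt))).
vt = 0.449 × 205 = 92.045 m and 2√(Dt) = 2√(1.55 × 205) = 35.65 m.
Argument (x−vt)/(2√(Dt)) = (159 − 92.045)/35.65 = 1.878; ½·erfc(1.878) = 0.003955.
C = 1.68 × 0.003955 = 0.00664 mg/L.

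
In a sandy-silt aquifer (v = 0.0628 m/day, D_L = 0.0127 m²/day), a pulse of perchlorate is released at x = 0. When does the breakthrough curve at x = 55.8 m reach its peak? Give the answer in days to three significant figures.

885 days

For the 1D instantaneous-source solution, setting ∂C/∂t = 0 at fixed x gives v²t² + 2Dt − x² = 0, so t = (√(D² + v²x²) − D)/v².
√(D² + v²x²) = √(0.0127² + 0.0628² × 55.8²) = 3.504; v² = 0.00394384.
t = (3.504 − 0.0127)/0.00394384 = 885 days (vs. the pure-advection estimate x/v = 889 d).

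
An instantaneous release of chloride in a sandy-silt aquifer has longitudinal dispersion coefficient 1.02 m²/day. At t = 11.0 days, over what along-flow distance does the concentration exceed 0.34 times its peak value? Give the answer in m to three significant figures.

13.9 m

The plume is Gaussian with σ = √(2Dt) = √(2 × 1.02 × 11.0) = 4.737 m.
C/C_peak = exp(−Δx²/(2σ²)) = 0.34 ⇒ Δx = σ·√(−2 ln 0.34) = 4.737 × 1.469 = 6.959 m.
Width = 2Δx = 13.9 m.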